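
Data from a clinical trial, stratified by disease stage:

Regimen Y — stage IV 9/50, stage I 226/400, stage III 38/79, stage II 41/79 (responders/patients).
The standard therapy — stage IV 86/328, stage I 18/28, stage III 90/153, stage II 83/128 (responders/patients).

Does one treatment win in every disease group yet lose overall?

Yes

Stage IV: Regimen Y 9/50 = 18.0%, the standard therapy 86/328 = 26.2% → the standard therapy
Stage I: Regimen Y 226/400 = 56.5%, the standard therapy 18/28 = 64.3% → the standard therapy
Stage III: Regimen Y 38/79 = 48.1%, the standard therapy 90/153 = 58.8% → the standard therapy
Stage II: Regimen Y 41/79 = 51.9%, the standard therapy 83/128 = 64.8% → the standard therapy
Overall: Regimen Y 314/608 = 51.6%, the standard therapy 277/637 = 43.5% → Regimen Y
The standard therapy wins each disease group but Regimen Y wins overall — the comparison reverses. The standard therapy's patients skew toward stage IV, which has a lower base rate.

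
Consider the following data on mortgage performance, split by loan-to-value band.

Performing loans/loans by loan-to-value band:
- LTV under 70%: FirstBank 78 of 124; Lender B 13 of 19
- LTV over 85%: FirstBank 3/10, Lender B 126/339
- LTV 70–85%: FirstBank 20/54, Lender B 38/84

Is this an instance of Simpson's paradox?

Yes

LTV under 70%: FirstBank 78/124 = 62.9%, Lender B 13/19 = 68.4% → Lender B
LTV over 85%: FirstBank 3/10 = 30.0%, Lender B 126/339 = 37.2% → Lender B
LTV 70–85%: FirstBank 20/54 = 37.0%, Lender B 38/84 = 45.2% → Lender B
Overall: FirstBank 101/188 = 53.7%, Lender B 177/442 = 40.0% → FirstBank
Lender B wins each loan-to-value group but FirstBank wins overall — the comparison reverses. Lender B's loans skew toward LTV over 85%, which has a lower base rate.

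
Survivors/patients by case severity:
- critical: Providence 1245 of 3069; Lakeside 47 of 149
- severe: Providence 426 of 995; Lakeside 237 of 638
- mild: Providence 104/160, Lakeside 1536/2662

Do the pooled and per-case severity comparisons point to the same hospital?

Critical: Providence 1245/3069 = 40.6%, Lakeside 47/149 = 31.5% → Providence
Severe: Providence 426/995 = 42.8%, Lakeside 237/638 = 37.1% → Providence
Mild: Providence 104/160 = 65.0%, Lakeside 1536/2662 = 57.7% → Providence
Overall: Providence 1775/4224 = 42.0%, Lakeside 1820/3449 = 52.8% → Lakeside
Providence wins each case group but Lakeside wins overall — the comparison reverses. Providence's patients skew toward critical, which has a lower base rate.

No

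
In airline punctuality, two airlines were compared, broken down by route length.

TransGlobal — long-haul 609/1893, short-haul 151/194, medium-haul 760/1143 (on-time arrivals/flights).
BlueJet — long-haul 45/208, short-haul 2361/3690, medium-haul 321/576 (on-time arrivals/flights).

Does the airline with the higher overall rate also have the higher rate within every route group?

No

Long-haul: TransGlobal 609/1893 = 32.2%, BlueJet 45/208 = 21.6% → TransGlobal
Short-haul: TransGlobal 151/194 = 77.8%, BlueJet 2361/3690 = 64.0% → TransGlobal
Medium-haul: TransGlobal 760/1143 = 66.5%, BlueJet 321/576 = 55.7% → TransGlobal
Overall: TransGlobal 1520/3230 = 47.1%, BlueJet 2727/4474 = 61.0% → BlueJet
TransGlobal wins each route group but BlueJet wins overall — the comparison reverses. TransGlobal's flights skew toward long-haul, which has a lower base rate.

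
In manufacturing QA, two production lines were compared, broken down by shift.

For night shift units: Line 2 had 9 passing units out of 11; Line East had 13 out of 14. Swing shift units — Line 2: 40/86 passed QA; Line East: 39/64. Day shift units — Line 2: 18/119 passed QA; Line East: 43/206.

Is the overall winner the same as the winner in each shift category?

Night shift: Line 2 9/11 = 81.8%, Line East 13/14 = 92.9% → Line East
Swing shift: Line 2 40/86 = 46.5%, Line East 39/64 = 60.9% → Line East
Day shift: Line 2 18/119 = 15.1%, Line East 43/206 = 20.9% → Line East
Overall: Line 2 67/216 = 31.0%, Line East 95/284 = 33.5% → Line East
Line East wins overall and in every shift group — no reversal.

Yes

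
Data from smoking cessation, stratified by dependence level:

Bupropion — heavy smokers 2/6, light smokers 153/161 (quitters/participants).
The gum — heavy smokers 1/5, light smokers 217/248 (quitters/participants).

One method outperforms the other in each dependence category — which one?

bupropion

Heavy smokers: bupropion 2/6 = 33.3%, the gum 1/5 = 20.0% → bupropion
Light smokers: bupropion 153/161 = 95.0%, the gum 217/248 = 87.5% → bupropion
Bupropion has the higher rate in both groups.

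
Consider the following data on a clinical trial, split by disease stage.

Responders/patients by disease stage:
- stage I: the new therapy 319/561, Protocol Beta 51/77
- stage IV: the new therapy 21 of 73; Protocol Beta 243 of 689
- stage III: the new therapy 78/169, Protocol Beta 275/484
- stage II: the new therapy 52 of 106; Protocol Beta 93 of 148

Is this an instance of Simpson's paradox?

Stage I: the new therapy 319/561 = 56.9%, Protocol Beta 51/77 = 66.2% → Protocol Beta
Stage IV: the new therapy 21/73 = 28.8%, Protocol Beta 243/689 = 35.3% → Protocol Beta
Stage III: the new therapy 78/169 = 46.2%, Protocol Beta 275/484 = 56.8% → Protocol Beta
Stage II: the new therapy 52/106 = 49.1%, Protocol Beta 93/148 = 62.8% → Protocol Beta
Overall: the new therapy 470/909 = 51.7%, Protocol Beta 662/1398 = 47.4% → the new therapy
Protocol Beta wins each disease group but the new therapy wins overall — the comparison reverses. Protocol Beta's patients skew toward stage IV, which has a lower base rate.

Yes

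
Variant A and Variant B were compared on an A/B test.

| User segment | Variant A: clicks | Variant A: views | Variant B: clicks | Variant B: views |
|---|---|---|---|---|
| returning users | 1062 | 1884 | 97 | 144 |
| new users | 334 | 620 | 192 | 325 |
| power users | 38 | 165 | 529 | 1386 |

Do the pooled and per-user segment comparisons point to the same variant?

No

Returning users: Variant A 1062/1884 = 56.4%, Variant B 97/144 = 67.4% → Variant B
New users: Variant A 334/620 = 53.9%, Variant B 192/325 = 59.1% → Variant B
Power users: Variant A 38/165 = 23.0%, Variant B 529/1386 = 38.2% → Variant B
Overall: Variant A 1434/2669 = 53.7%, Variant B 818/1855 = 44.1% → Variant A
Variant B wins each user group but Variant A wins overall — the comparison reverses. Variant B's views skew toward power users, which has a lower base rate.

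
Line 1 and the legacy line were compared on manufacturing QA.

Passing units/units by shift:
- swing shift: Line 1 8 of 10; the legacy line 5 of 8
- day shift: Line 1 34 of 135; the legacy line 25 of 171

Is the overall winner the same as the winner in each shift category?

Swing shift: Line 1 8/10 = 80.0%, the legacy line 5/8 = 62.5% → Line 1
Day shift: Line 1 34/135 = 25.2%, the legacy line 25/171 = 14.6% → Line 1
Overall: Line 1 42/145 = 29.0%, the legacy line 30/179 = 16.8% → Line 1
Line 1 wins overall and in every shift group — no reversal.

Yes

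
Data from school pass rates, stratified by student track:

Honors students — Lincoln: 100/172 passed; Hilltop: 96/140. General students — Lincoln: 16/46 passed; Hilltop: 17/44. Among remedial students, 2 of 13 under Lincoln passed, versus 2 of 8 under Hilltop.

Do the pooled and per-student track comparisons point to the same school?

Honors: Lincoln 100/172 = 58.1%, Hilltop 96/140 = 68.6% → Hilltop
General: Lincoln 16/46 = 34.8%, Hilltop 17/44 = 38.6% → Hilltop
Remedial: Lincoln 2/13 = 15.4%, Hilltop 2/8 = 25.0% → Hilltop
Overall: Lincoln 118/231 = 51.1%, Hilltop 115/192 = 59.9% → Hilltop
Hilltop wins overall and in every student group — no reversal.

Yes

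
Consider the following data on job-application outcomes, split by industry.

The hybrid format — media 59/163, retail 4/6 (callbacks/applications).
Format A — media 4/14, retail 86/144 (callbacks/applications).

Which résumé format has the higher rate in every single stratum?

Media: the hybrid format 59/163 = 36.2%, Format A 4/14 = 28.6% → the hybrid format
Retail: the hybrid format 4/6 = 66.7%, Format A 86/144 = 59.7% → the hybrid format
The hybrid format has the higher rate in both groups.

the hybrid format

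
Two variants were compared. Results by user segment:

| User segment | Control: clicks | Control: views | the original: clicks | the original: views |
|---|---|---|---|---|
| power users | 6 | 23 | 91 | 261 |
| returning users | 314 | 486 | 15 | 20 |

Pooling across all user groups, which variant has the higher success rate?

Control

Power users: Control 6/23 = 26.1%, the original 91/261 = 34.9% → the original
Returning users: Control 314/486 = 64.6%, the original 15/20 = 75.0% → the original
Overall: Control 320/509 = 62.9%, the original 106/281 = 37.7% → Control
(The original wins every user group but Control wins overall — the original's views skew toward the low-rate power users group.)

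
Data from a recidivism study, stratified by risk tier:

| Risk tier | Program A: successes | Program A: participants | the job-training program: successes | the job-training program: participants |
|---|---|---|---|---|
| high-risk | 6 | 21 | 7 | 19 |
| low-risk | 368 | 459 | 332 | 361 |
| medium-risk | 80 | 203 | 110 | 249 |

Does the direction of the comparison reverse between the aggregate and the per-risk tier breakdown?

No

High-risk: Program A 6/21 = 28.6%, the job-training program 7/19 = 36.8% → the job-training program
Low-risk: Program A 368/459 = 80.2%, the job-training program 332/361 = 92.0% → the job-training program
Medium-risk: Program A 80/203 = 39.4%, the job-training program 110/249 = 44.2% → the job-training program
Overall: Program A 454/683 = 66.5%, the job-training program 449/629 = 71.4% → the job-training program
The job-training program wins overall and in every risk group — no reversal.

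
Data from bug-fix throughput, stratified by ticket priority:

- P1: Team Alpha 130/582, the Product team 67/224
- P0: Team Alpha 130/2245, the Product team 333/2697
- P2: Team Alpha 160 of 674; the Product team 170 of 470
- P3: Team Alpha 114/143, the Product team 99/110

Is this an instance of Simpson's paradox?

No

P1: Team Alpha 130/582 = 22.3%, the Product team 67/224 = 29.9% → the Product team
P0: Team Alpha 130/2245 = 5.8%, the Product team 333/2697 = 12.3% → the Product team
P2: Team Alpha 160/674 = 23.7%, the Product team 170/470 = 36.2% → the Product team
P3: Team Alpha 114/143 = 79.7%, the Product team 99/110 = 90.0% → the Product team
Overall: Team Alpha 534/3644 = 14.7%, the Product team 669/3501 = 19.1% → the Product team
The Product team wins overall and in every ticket group — no reversal.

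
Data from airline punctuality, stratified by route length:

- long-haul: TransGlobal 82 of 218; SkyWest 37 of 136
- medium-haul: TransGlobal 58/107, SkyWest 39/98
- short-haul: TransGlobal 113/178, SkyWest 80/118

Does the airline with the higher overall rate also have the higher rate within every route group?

No

Long-haul: TransGlobal 82/218 = 37.6%, SkyWest 37/136 = 27.2% → TransGlobal
Medium-haul: TransGlobal 58/107 = 54.2%, SkyWest 39/98 = 39.8% → TransGlobal
Short-haul: TransGlobal 113/178 = 63.5%, SkyWest 80/118 = 67.8% → SkyWest
Overall: TransGlobal 253/503 = 50.3%, SkyWest 156/352 = 44.3% → TransGlobal
Neither sweeps: TransGlobal wins 2 of 3 groups, SkyWest wins 1. TransGlobal wins overall but not every group — no Simpson reversal.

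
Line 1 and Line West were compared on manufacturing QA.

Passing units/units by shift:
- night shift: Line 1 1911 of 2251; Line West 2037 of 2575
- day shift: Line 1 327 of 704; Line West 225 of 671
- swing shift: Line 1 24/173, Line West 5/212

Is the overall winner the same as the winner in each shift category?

Night shift: Line 1 1911/2251 = 84.9%, Line West 2037/2575 = 79.1% → Line 1
Day shift: Line 1 327/704 = 46.4%, Line West 225/671 = 33.5% → Line 1
Swing shift: Line 1 24/173 = 13.9%, Line West 5/212 = 2.4% → Line 1
Overall: Line 1 2262/3128 = 72.3%, Line West 2267/3458 = 65.6% → Line 1
Line 1 wins overall and in every shift group — no reversal.

Yes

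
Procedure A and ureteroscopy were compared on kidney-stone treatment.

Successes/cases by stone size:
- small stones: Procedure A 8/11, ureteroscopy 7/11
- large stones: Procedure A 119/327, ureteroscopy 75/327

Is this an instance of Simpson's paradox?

Small stones: Procedure A 8/11 = 72.7%, ureteroscopy 7/11 = 63.6% → Procedure A
Large stones: Procedure A 119/327 = 36.4%, ureteroscopy 75/327 = 22.9% → Procedure A
Overall: Procedure A 127/338 = 37.6%, ureteroscopy 82/338 = 24.3% → Procedure A
Procedure A wins overall and in every stone group — no reversal.

No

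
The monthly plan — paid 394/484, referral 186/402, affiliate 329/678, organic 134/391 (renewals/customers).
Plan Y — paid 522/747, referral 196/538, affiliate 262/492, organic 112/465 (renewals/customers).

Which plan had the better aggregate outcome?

Paid: the monthly plan 394/484 = 81.4%, Plan Y 522/747 = 69.9% → the monthly plan
Referral: the monthly plan 186/402 = 46.3%, Plan Y 196/538 = 36.4% → the monthly plan
Affiliate: the monthly plan 329/678 = 48.5%, Plan Y 262/492 = 53.3% → Plan Y
Organic: the monthly plan 134/391 = 34.3%, Plan Y 112/465 = 24.1% → the monthly plan
Overall: the monthly plan 1043/1955 = 53.4%, Plan Y 1092/2242 = 48.7% → the monthly plan
(Neither sweeps every signup group, but the monthly plan has the higher pooled rate.)

the monthly plan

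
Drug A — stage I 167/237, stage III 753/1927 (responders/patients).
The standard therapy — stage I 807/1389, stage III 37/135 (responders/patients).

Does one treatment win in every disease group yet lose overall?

Yes

Stage I: Drug A 167/237 = 70.5%, the standard therapy 807/1389 = 58.1% → Drug A
Stage III: Drug A 753/1927 = 39.1%, the standard therapy 37/135 = 27.4% → Drug A
Overall: Drug A 920/2164 = 42.5%, the standard therapy 844/1524 = 55.4% → the standard therapy
Drug A wins each disease group but the standard therapy wins overall — the comparison reverses. Drug A's patients skew toward stage III, which has a lower base rate.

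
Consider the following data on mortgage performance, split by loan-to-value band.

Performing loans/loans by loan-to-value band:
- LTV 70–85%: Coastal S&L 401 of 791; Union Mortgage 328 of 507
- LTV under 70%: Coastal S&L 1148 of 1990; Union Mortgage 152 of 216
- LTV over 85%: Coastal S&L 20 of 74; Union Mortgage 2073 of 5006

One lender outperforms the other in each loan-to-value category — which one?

Union Mortgage

LTV 70–85%: Coastal S&L 401/791 = 50.7%, Union Mortgage 328/507 = 64.7% → Union Mortgage
LTV under 70%: Coastal S&L 1148/1990 = 57.7%, Union Mortgage 152/216 = 70.4% → Union Mortgage
LTV over 85%: Coastal S&L 20/74 = 27.0%, Union Mortgage 2073/5006 = 41.4% → Union Mortgage
Union Mortgage has the higher rate in all 3 groups.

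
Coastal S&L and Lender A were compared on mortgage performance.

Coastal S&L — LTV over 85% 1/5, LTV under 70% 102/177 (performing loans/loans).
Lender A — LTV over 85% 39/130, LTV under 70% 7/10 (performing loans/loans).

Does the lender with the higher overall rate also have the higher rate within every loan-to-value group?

LTV over 85%: Coastal S&L 1/5 = 20.0%, Lender A 39/130 = 30.0% → Lender A
LTV under 70%: Coastal S&L 102/177 = 57.6%, Lender A 7/10 = 70.0% → Lender A
Overall: Coastal S&L 103/182 = 56.6%, Lender A 46/140 = 32.9% → Coastal S&L
Lender A wins each loan-to-value group but Coastal S&L wins overall — the comparison reverses. Lender A's loans skew toward LTV over 85%, which has a lower base rate.

No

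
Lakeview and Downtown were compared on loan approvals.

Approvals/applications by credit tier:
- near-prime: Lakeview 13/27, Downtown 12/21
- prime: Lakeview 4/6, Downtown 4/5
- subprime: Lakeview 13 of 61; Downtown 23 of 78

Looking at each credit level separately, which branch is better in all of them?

Downtown

Near-prime: Lakeview 13/27 = 48.1%, Downtown 12/21 = 57.1% → Downtown
Prime: Lakeview 4/6 = 66.7%, Downtown 4/5 = 80.0% → Downtown
Subprime: Lakeview 13/61 = 21.3%, Downtown 23/78 = 29.5% → Downtown
Downtown has the higher rate in all 3 groups.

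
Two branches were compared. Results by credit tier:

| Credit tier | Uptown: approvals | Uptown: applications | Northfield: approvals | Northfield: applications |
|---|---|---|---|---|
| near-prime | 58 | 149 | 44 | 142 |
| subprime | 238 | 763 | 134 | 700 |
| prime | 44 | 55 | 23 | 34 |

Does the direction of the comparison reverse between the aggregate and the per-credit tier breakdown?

Near-prime: Uptown 58/149 = 38.9%, Northfield 44/142 = 31.0% → Uptown
Subprime: Uptown 238/763 = 31.2%, Northfield 134/700 = 19.1% → Uptown
Prime: Uptown 44/55 = 80.0%, Northfield 23/34 = 67.6% → Uptown
Overall: Uptown 340/967 = 35.2%, Northfield 201/876 = 22.9% → Uptown
Uptown wins overall and in every credit group — no reversal.

No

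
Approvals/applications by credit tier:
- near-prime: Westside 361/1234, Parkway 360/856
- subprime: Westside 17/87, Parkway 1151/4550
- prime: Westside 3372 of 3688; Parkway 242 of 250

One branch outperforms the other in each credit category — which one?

Near-prime: Westside 361/1234 = 29.3%, Parkway 360/856 = 42.1% → Parkway
Subprime: Westside 17/87 = 19.5%, Parkway 1151/4550 = 25.3% → Parkway
Prime: Westside 3372/3688 = 91.4%, Parkway 242/250 = 96.8% → Parkway
Parkway has the higher rate in all 3 groups.

Parkway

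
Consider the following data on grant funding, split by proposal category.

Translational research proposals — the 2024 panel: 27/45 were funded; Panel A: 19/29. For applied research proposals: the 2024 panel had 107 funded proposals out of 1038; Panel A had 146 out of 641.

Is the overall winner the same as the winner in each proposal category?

Translational research: the 2024 panel 27/45 = 60.0%, Panel A 19/29 = 65.5% → Panel A
Applied research: the 2024 panel 107/1038 = 10.3%, Panel A 146/641 = 22.8% → Panel A
Overall: the 2024 panel 134/1083 = 12.4%, Panel A 165/670 = 24.6% → Panel A
Panel A wins overall and in every proposal group — no reversal.

Yes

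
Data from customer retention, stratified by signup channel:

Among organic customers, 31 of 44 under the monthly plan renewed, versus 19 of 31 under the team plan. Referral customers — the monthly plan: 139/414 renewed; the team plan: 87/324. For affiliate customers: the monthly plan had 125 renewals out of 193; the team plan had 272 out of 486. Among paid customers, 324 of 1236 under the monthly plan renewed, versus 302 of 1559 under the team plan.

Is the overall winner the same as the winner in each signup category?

Organic: the monthly plan 31/44 = 70.5%, the team plan 19/31 = 61.3% → the monthly plan
Referral: the monthly plan 139/414 = 33.6%, the team plan 87/324 = 26.9% → the monthly plan
Affiliate: the monthly plan 125/193 = 64.8%, the team plan 272/486 = 56.0% → the monthly plan
Paid: the monthly plan 324/1236 = 26.2%, the team plan 302/1559 = 19.4% → the monthly plan
Overall: the monthly plan 619/1887 = 32.8%, the team plan 680/2400 = 28.3% → the monthly plan
The monthly plan wins overall and in every signup group — no reversal.

Yes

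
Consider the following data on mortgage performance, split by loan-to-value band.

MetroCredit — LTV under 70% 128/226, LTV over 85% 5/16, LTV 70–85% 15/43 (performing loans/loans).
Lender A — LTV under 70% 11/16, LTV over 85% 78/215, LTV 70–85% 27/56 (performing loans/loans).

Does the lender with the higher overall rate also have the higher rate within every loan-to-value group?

LTV under 70%: MetroCredit 128/226 = 56.6%, Lender A 11/16 = 68.8% → Lender A
LTV over 85%: MetroCredit 5/16 = 31.2%, Lender A 78/215 = 36.3% → Lender A
LTV 70–85%: MetroCredit 15/43 = 34.9%, Lender A 27/56 = 48.2% → Lender A
Overall: MetroCredit 148/285 = 51.9%, Lender A 116/287 = 40.4% → MetroCredit
Lender A wins each loan-to-value group but MetroCredit wins overall — the comparison reverses. Lender A's loans skew toward LTV over 85%, which has a lower base rate.

No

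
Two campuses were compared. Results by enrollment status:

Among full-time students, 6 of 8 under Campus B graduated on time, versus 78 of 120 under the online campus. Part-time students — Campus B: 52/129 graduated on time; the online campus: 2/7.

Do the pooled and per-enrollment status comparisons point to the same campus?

Full-time: Campus B 6/8 = 75.0%, the online campus 78/120 = 65.0% → Campus B
Part-time: Campus B 52/129 = 40.3%, the online campus 2/7 = 28.6% → Campus B
Overall: Campus B 58/137 = 42.3%, the online campus 80/127 = 63.0% → the online campus
Campus B wins each enrollment group but the online campus wins overall — the comparison reverses. Campus B's students skew toward part-time, which has a lower base rate.

No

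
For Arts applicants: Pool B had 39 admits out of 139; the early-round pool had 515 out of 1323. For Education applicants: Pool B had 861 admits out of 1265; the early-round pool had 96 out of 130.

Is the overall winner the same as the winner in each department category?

No

Arts: Pool B 39/139 = 28.1%, the early-round pool 515/1323 = 38.9% → the early-round pool
Education: Pool B 861/1265 = 68.1%, the early-round pool 96/130 = 73.8% → the early-round pool
Overall: Pool B 900/1404 = 64.1%, the early-round pool 611/1453 = 42.1% → Pool B
The early-round pool wins each department group but Pool B wins overall — the comparison reverses. The early-round pool's applicants skew toward Arts, which has a lower base rate.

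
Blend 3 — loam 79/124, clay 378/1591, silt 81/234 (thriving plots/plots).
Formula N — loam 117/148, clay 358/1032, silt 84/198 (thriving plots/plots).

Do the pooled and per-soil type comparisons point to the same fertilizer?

Yes

Loam: Blend 3 79/124 = 63.7%, Formula N 117/148 = 79.1% → Formula N
Clay: Blend 3 378/1591 = 23.8%, Formula N 358/1032 = 34.7% → Formula N
Silt: Blend 3 81/234 = 34.6%, Formula N 84/198 = 42.4% → Formula N
Overall: Blend 3 538/1949 = 27.6%, Formula N 559/1378 = 40.6% → Formula N
Formula N wins overall and in every soil group — no reversal.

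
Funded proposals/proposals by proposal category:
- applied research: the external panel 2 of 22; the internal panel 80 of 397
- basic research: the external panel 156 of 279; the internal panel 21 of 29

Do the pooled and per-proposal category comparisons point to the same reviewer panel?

Applied research: the external panel 2/22 = 9.1%, the internal panel 80/397 = 20.2% → the internal panel
Basic research: the external panel 156/279 = 55.9%, the internal panel 21/29 = 72.4% → the internal panel
Overall: the external panel 158/301 = 52.5%, the internal panel 101/426 = 23.7% → the external panel
The internal panel wins each proposal group but the external panel wins overall — the comparison reverses. The internal panel's proposals skew toward applied research, which has a lower base rate.

No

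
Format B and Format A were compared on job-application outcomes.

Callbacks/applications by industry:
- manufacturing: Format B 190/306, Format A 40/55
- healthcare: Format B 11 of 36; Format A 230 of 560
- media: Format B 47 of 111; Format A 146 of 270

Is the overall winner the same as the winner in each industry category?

No

Manufacturing: Format B 190/306 = 62.1%, Format A 40/55 = 72.7% → Format A
Healthcare: Format B 11/36 = 30.6%, Format A 230/560 = 41.1% → Format A
Media: Format B 47/111 = 42.3%, Format A 146/270 = 54.1% → Format A
Overall: Format B 248/453 = 54.7%, Format A 416/885 = 47.0% → Format B
Format A wins each industry group but Format B wins overall — the comparison reverses. Format A's applications skew toward healthcare, which has a lower base rate.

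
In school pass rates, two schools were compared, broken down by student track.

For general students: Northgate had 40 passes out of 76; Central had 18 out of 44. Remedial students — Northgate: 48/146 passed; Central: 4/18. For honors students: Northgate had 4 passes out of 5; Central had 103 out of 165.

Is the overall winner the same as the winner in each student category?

General: Northgate 40/76 = 52.6%, Central 18/44 = 40.9% → Northgate
Remedial: Northgate 48/146 = 32.9%, Central 4/18 = 22.2% → Northgate
Honors: Northgate 4/5 = 80.0%, Central 103/165 = 62.4% → Northgate
Overall: Northgate 92/227 = 40.5%, Central 125/227 = 55.1% → Central
Northgate wins each student group but Central wins overall — the comparison reverses. Northgate's students skew toward remedial, which has a lower base rate.

No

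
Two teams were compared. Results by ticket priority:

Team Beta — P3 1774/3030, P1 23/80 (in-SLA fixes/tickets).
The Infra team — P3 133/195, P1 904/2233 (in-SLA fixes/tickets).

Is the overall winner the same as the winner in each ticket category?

P3: Team Beta 1774/3030 = 58.5%, the Infra team 133/195 = 68.2% → the Infra team
P1: Team Beta 23/80 = 28.8%, the Infra team 904/2233 = 40.5% → the Infra team
Overall: Team Beta 1797/3110 = 57.8%, the Infra team 1037/2428 = 42.7% → Team Beta
The Infra team wins each ticket group but Team Beta wins overall — the comparison reverses. The Infra team's tickets skew toward P1, which has a lower base rate.

No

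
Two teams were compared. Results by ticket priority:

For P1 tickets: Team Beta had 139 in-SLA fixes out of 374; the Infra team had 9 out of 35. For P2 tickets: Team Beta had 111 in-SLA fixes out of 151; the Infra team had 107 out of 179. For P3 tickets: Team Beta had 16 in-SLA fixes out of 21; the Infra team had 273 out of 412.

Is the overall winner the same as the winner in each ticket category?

No

P1: Team Beta 139/374 = 37.2%, the Infra team 9/35 = 25.7% → Team Beta
P2: Team Beta 111/151 = 73.5%, the Infra team 107/179 = 59.8% → Team Beta
P3: Team Beta 16/21 = 76.2%, the Infra team 273/412 = 66.3% → Team Beta
Overall: Team Beta 266/546 = 48.7%, the Infra team 389/626 = 62.1% → the Infra team
Team Beta wins each ticket group but the Infra team wins overall — the comparison reverses. Team Beta's tickets skew toward P1, which has a lower base rate.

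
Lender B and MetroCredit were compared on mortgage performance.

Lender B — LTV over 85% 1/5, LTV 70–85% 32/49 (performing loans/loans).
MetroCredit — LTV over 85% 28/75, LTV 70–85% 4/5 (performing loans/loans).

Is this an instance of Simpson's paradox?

Yes

LTV over 85%: Lender B 1/5 = 20.0%, MetroCredit 28/75 = 37.3% → MetroCredit
LTV 70–85%: Lender B 32/49 = 65.3%, MetroCredit 4/5 = 80.0% → MetroCredit
Overall: Lender B 33/54 = 61.1%, MetroCredit 32/80 = 40.0% → Lender B
MetroCredit wins each loan-to-value group but Lender B wins overall — the comparison reverses. MetroCredit's loans skew toward LTV over 85%, which has a lower base rate.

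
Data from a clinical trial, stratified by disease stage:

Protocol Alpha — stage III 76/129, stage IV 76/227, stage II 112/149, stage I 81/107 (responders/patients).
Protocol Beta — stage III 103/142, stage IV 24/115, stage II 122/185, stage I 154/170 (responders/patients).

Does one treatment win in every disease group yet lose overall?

No

Stage III: Protocol Alpha 76/129 = 58.9%, Protocol Beta 103/142 = 72.5% → Protocol Beta
Stage IV: Protocol Alpha 76/227 = 33.5%, Protocol Beta 24/115 = 20.9% → Protocol Alpha
Stage II: Protocol Alpha 112/149 = 75.2%, Protocol Beta 122/185 = 65.9% → Protocol Alpha
Stage I: Protocol Alpha 81/107 = 75.7%, Protocol Beta 154/170 = 90.6% → Protocol Beta
Overall: Protocol Alpha 345/612 = 56.4%, Protocol Beta 403/612 = 65.8% → Protocol Beta
Neither sweeps: Protocol Alpha wins 2 of 4 groups, Protocol Beta wins 2. Protocol Beta wins overall but not every group — no Simpson reversal.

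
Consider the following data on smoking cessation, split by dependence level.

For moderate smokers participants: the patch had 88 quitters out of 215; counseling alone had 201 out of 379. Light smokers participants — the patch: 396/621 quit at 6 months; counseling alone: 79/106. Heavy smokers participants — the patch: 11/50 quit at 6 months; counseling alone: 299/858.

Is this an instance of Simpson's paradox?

Moderate smokers: the patch 88/215 = 40.9%, counseling alone 201/379 = 53.0% → counseling alone
Light smokers: the patch 396/621 = 63.8%, counseling alone 79/106 = 74.5% → counseling alone
Heavy smokers: the patch 11/50 = 22.0%, counseling alone 299/858 = 34.8% → counseling alone
Overall: the patch 495/886 = 55.9%, counseling alone 579/1343 = 43.1% → the patch
Counseling alone wins each dependence group but the patch wins overall — the comparison reverses. Counseling alone's participants skew toward heavy smokers, which has a lower base rate.

Yes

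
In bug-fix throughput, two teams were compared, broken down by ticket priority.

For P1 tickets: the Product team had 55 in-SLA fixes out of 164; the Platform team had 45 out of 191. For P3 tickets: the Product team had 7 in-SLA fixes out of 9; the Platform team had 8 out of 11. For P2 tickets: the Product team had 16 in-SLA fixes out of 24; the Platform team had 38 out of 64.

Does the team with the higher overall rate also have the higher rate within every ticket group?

P1: the Product team 55/164 = 33.5%, the Platform team 45/191 = 23.6% → the Product team
P3: the Product team 7/9 = 77.8%, the Platform team 8/11 = 72.7% → the Product team
P2: the Product team 16/24 = 66.7%, the Platform team 38/64 = 59.4% → the Product team
Overall: the Product team 78/197 = 39.6%, the Platform team 91/266 = 34.2% → the Product team
The Product team wins overall and in every ticket group — no reversal.

Yes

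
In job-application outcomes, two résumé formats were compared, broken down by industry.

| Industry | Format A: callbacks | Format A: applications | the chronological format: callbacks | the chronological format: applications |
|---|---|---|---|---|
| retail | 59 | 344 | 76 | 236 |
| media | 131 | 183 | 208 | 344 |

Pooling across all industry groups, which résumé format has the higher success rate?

Retail: Format A 59/344 = 17.2%, the chronological format 76/236 = 32.2% → the chronological format
Media: Format A 131/183 = 71.6%, the chronological format 208/344 = 60.5% → Format A
Overall: Format A 190/527 = 36.1%, the chronological format 284/580 = 49.0% → the chronological format
(Neither sweeps every industry group, but the chronological format has the higher pooled rate.)

the chronological format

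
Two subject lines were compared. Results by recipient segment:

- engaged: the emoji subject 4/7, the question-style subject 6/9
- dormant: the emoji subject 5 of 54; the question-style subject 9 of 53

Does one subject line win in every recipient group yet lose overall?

Engaged: the emoji subject 4/7 = 57.1%, the question-style subject 6/9 = 66.7% → the question-style subject
Dormant: the emoji subject 5/54 = 9.3%, the question-style subject 9/53 = 17.0% → the question-style subject
Overall: the emoji subject 9/61 = 14.8%, the question-style subject 15/62 = 24.2% → the question-style subject
The question-style subject wins overall and in every recipient group — no reversal.

No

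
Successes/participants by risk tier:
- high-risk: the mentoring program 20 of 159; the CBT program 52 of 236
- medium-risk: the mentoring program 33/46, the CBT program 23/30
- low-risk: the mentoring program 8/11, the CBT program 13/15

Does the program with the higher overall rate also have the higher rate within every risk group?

High-risk: the mentoring program 20/159 = 12.6%, the CBT program 52/236 = 22.0% → the CBT program
Medium-risk: the mentoring program 33/46 = 71.7%, the CBT program 23/30 = 76.7% → the CBT program
Low-risk: the mentoring program 8/11 = 72.7%, the CBT program 13/15 = 86.7% → the CBT program
Overall: the mentoring program 61/216 = 28.2%, the CBT program 88/281 = 31.3% → the CBT program
The CBT program wins overall and in every risk group — no reversal.

Yes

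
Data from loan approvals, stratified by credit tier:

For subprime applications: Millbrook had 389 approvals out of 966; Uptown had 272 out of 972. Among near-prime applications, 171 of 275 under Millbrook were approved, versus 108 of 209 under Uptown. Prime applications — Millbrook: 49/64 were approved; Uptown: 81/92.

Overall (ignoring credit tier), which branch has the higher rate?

Millbrook

Subprime: Millbrook 389/966 = 40.3%, Uptown 272/972 = 28.0% → Millbrook
Near-prime: Millbrook 171/275 = 62.2%, Uptown 108/209 = 51.7% → Millbrook
Prime: Millbrook 49/64 = 76.6%, Uptown 81/92 = 88.0% → Uptown
Overall: Millbrook 609/1305 = 46.7%, Uptown 461/1273 = 36.2% → Millbrook
(Neither sweeps every credit group, but Millbrook has the higher pooled rate.)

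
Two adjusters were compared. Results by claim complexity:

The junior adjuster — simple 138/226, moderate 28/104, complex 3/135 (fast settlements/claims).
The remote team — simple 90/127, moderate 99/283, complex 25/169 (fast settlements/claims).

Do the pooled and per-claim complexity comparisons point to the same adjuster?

Yes

Simple: the junior adjuster 138/226 = 61.1%, the remote team 90/127 = 70.9% → the remote team
Moderate: the junior adjuster 28/104 = 26.9%, the remote team 99/283 = 35.0% → the remote team
Complex: the junior adjuster 3/135 = 2.2%, the remote team 25/169 = 14.8% → the remote team
Overall: the junior adjuster 169/465 = 36.3%, the remote team 214/579 = 37.0% → the remote team
The remote team wins overall and in every claim group — no reversal.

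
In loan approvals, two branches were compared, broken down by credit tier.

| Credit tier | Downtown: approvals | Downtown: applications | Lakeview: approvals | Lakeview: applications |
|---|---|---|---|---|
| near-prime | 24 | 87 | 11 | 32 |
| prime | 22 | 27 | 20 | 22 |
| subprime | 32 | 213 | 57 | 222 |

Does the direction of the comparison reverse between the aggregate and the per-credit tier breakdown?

Near-prime: Downtown 24/87 = 27.6%, Lakeview 11/32 = 34.4% → Lakeview
Prime: Downtown 22/27 = 81.5%, Lakeview 20/22 = 90.9% → Lakeview
Subprime: Downtown 32/213 = 15.0%, Lakeview 57/222 = 25.7% → Lakeview
Overall: Downtown 78/327 = 23.9%, Lakeview 88/276 = 31.9% → Lakeview
Lakeview wins overall and in every credit group — no reversal.

No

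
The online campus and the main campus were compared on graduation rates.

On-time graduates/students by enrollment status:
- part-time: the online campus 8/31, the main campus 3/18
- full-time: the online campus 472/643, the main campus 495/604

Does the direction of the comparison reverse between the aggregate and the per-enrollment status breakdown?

No

Part-time: the online campus 8/31 = 25.8%, the main campus 3/18 = 16.7% → the online campus
Full-time: the online campus 472/643 = 73.4%, the main campus 495/604 = 82.0% → the main campus
Overall: the online campus 480/674 = 71.2%, the main campus 498/622 = 80.1% → the main campus
Neither sweeps: the online campus wins 1 of 2 groups, the main campus wins 1. The main campus wins overall but not every group — no Simpson reversal.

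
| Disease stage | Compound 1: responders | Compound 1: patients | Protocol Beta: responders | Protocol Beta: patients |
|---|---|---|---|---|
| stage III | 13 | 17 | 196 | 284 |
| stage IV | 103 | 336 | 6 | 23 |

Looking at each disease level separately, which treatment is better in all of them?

Stage III: Compound 1 13/17 = 76.5%, Protocol Beta 196/284 = 69.0% → Compound 1
Stage IV: Compound 1 103/336 = 30.7%, Protocol Beta 6/23 = 26.1% → Compound 1
Compound 1 has the higher rate in both groups.

Compound 1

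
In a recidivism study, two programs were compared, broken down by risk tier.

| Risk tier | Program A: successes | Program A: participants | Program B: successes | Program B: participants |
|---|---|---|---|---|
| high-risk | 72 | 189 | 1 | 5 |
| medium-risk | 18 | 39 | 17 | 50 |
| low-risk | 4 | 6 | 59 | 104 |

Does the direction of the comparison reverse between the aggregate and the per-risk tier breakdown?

Yes

High-risk: Program A 72/189 = 38.1%, Program B 1/5 = 20.0% → Program A
Medium-risk: Program A 18/39 = 46.2%, Program B 17/50 = 34.0% → Program A
Low-risk: Program A 4/6 = 66.7%, Program B 59/104 = 56.7% → Program A
Overall: Program A 94/234 = 40.2%, Program B 77/159 = 48.4% → Program B
Program A wins each risk group but Program B wins overall — the comparison reverses. Program A's participants skew toward high-risk, which has a lower base rate.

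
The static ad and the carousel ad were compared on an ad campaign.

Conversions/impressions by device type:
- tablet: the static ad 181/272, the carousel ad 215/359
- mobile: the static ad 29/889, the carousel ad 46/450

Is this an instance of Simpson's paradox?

No

Tablet: the static ad 181/272 = 66.5%, the carousel ad 215/359 = 59.9% → the static ad
Mobile: the static ad 29/889 = 3.3%, the carousel ad 46/450 = 10.2% → the carousel ad
Overall: the static ad 210/1161 = 18.1%, the carousel ad 261/809 = 32.3% → the carousel ad
Neither sweeps: the static ad wins 1 of 2 groups, the carousel ad wins 1. The carousel ad wins overall but not every group — no Simpson reversal.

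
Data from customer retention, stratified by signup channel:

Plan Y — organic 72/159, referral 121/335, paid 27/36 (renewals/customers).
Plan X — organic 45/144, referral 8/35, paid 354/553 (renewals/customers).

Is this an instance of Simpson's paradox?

Organic: Plan Y 72/159 = 45.3%, Plan X 45/144 = 31.2% → Plan Y
Referral: Plan Y 121/335 = 36.1%, Plan X 8/35 = 22.9% → Plan Y
Paid: Plan Y 27/36 = 75.0%, Plan X 354/553 = 64.0% → Plan Y
Overall: Plan Y 220/530 = 41.5%, Plan X 407/732 = 55.6% → Plan X
Plan Y wins each signup group but Plan X wins overall — the comparison reverses. Plan Y's customers skew toward referral, which has a lower base rate.

Yes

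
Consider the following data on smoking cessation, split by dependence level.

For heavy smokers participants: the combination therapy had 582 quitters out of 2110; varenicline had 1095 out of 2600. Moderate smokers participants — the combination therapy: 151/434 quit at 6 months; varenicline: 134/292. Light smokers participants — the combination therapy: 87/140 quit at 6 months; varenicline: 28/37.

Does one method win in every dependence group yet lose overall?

Heavy smokers: the combination therapy 582/2110 = 27.6%, varenicline 1095/2600 = 42.1% → varenicline
Moderate smokers: the combination therapy 151/434 = 34.8%, varenicline 134/292 = 45.9% → varenicline
Light smokers: the combination therapy 87/140 = 62.1%, varenicline 28/37 = 75.7% → varenicline
Overall: the combination therapy 820/2684 = 30.6%, varenicline 1257/2929 = 42.9% → varenicline
Varenicline wins overall and in every dependence group — no reversal.

No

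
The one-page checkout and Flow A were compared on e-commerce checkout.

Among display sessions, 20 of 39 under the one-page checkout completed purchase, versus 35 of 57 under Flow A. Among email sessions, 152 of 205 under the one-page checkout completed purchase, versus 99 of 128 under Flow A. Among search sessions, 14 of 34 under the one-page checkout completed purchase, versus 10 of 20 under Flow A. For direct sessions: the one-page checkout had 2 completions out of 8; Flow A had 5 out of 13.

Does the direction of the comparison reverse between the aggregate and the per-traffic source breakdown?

No

Display: the one-page checkout 20/39 = 51.3%, Flow A 35/57 = 61.4% → Flow A
Email: the one-page checkout 152/205 = 74.1%, Flow A 99/128 = 77.3% → Flow A
Search: the one-page checkout 14/34 = 41.2%, Flow A 10/20 = 50.0% → Flow A
Direct: the one-page checkout 2/8 = 25.0%, Flow A 5/13 = 38.5% → Flow A
Overall: the one-page checkout 188/286 = 65.7%, Flow A 149/218 = 68.3% → Flow A
Flow A wins overall and in every traffic group — no reversal.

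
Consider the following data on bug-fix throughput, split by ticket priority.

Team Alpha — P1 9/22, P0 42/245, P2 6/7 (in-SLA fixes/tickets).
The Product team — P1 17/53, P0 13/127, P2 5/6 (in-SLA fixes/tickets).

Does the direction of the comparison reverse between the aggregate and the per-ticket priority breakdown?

P1: Team Alpha 9/22 = 40.9%, the Product team 17/53 = 32.1% → Team Alpha
P0: Team Alpha 42/245 = 17.1%, the Product team 13/127 = 10.2% → Team Alpha
P2: Team Alpha 6/7 = 85.7%, the Product team 5/6 = 83.3% → Team Alpha
Overall: Team Alpha 57/274 = 20.8%, the Product team 35/186 = 18.8% → Team Alpha
Team Alpha wins overall and in every ticket group — no reversal.

No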